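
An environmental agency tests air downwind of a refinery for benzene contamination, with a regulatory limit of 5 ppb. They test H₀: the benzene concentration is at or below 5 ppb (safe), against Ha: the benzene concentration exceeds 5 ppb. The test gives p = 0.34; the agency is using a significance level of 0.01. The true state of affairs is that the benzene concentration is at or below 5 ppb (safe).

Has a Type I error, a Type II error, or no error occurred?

Since p = 0.34 ≥ α = 0.01, H₀ is not rejected.
H₀ is true (actually the benzene concentration is at or below 5 ppb (safe)).
The decision matches the true state — no error.

Neither — the decision is correct.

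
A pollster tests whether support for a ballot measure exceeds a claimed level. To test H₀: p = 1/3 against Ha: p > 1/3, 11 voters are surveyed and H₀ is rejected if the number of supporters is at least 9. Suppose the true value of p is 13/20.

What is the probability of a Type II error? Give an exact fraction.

32762721984671/40960000000000

A Type II error is failing to reject when Ha holds: with p = 13/20, β = P(X ≤ 8).
Equivalently, β = 1 − P(X ≥ 9) = 32762721984671/40960000000000.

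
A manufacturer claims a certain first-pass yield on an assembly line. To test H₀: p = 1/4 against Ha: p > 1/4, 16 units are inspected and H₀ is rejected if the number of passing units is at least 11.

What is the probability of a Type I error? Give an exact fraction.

α = P(reject H₀ | H₀ true) = P(K ≥ 11 | p = 1/4), with K ~ Binomial(16, 1/4).
P(K ≥ 11) = Σ_{j=11}^{16} C(16,j)·(1/4)^j·(3/4)^{16-j} = 1225093/4294967296.

1225093/4294967296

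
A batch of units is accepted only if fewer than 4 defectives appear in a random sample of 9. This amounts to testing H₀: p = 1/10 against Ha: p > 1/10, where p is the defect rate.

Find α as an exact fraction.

4165547/500000000

The significance level is the probability, assuming p = 1/10, of seeing 4 or more defectives in 9 draws.
Via the complement, α = 1 − Σ_{j=0}^{3} C(9,j)(1/10)^j(9/10)^{9-j} = 4165547/500000000.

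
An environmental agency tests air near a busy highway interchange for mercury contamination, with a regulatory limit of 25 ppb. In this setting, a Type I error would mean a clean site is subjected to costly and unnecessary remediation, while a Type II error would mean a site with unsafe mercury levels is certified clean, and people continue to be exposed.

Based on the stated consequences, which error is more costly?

The Type II consequence (a site with unsafe mercury levels is certified clean, and people continue to be exposed) is more severe than the Type I consequence (a clean site is subjected to costly and unnecessary remediation).

Type II error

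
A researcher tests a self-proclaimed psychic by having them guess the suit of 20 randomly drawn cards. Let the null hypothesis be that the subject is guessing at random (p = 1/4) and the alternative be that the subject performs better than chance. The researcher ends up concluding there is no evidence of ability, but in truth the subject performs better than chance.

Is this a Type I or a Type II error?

'Concluding there is no evidence of ability' corresponds to failing to reject H₀.
H₀ was not rejected but H₀ is false — a Type II error (false negative).

Type II error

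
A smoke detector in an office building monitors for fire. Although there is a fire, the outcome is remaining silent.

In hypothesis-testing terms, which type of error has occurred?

The null hypothesis here is that there is no fire.
'Remaining silent' corresponds to failing to reject H₀.
H₀ was not rejected but H₀ is false — a Type II error (false negative).

Type II error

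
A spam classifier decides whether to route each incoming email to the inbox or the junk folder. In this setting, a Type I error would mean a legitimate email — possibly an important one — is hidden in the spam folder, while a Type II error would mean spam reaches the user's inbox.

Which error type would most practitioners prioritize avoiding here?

The Type I consequence (a legitimate email — possibly an important one — is hidden in the spam folder) is more severe than the Type II consequence (spam reaches the user's inbox).

Type I error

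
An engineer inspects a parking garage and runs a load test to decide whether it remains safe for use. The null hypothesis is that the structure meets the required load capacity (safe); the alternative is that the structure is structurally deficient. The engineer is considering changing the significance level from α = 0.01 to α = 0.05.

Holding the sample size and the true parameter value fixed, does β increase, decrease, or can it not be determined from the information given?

It decreases.

With a larger α the critical value moves toward the center, so more of the Ha sampling distribution lies in the rejection region.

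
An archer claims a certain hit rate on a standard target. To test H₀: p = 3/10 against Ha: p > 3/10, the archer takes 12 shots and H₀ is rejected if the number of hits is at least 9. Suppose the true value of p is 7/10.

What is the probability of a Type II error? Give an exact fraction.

A Type II error is failing to reject when Ha holds: with p = 7/10, β = P(X ≤ 8).
Summing C(12,j)·(7/10)^j·(3/10)^{12-j} for j = 0..8 gives 101496845313/200000000000.

101496845313/200000000000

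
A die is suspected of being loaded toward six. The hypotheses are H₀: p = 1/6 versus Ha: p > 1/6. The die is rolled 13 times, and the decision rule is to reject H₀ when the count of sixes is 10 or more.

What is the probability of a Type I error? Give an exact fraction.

18883/6530347008

The Type I error probability is α = P(K ≥ 10) computed under H₀, where K ~ Binomial(13, 1/6).
Summing C(13,j)(1/6)^j(5/6)^{13−j} for j = 10,…,13 gives 18883/6530347008.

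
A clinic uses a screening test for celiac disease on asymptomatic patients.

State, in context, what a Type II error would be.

A Type II error would mean concluding that the patient does not have celiac disease (or at least failing to establish that the patient has celiac disease) when in fact the patient has celiac disease.

With the conventional null hypothesis that the patient does not have celiac disease:
A Type II error is failing to reject H₀ when H₀ is false.
Here that means clearing the patient as negative when actually the patient has celiac disease.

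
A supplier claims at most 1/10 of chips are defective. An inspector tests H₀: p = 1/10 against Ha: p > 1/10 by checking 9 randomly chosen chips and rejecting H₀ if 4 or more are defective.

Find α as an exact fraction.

4165547/500000000

Under H₀, X ~ Binomial(9, 1/10); the Type I error rate is P(X ≥ 4).
Computing the lower-tail complement: 1 − 495834453/500000000 = 4165547/500000000.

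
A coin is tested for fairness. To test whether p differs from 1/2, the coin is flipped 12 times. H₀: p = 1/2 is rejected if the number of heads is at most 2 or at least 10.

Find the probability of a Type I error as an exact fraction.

79/2048

α = P(K ≤ 2 or K ≥ 10 | p = 1/2), K ~ Binomial(12, 1/2).
By symmetry, α = 2·P(K ≤ 2) = 2·(1 + 12 + 66)/4096 = 158/4096 = 79/2048.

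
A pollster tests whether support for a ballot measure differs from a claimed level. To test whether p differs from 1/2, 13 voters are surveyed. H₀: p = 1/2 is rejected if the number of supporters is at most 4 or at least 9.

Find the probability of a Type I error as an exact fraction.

1093/4096

Under H₀, S ~ Binomial(13, 1/2); α is the probability of landing in either tail, P(S ≤ 4) + P(S ≥ 9).
The two tails are symmetric, so α = 2·(1 + 13 + 78 + 286 + 715)/2^13 = 2186/8192 = 1093/4096.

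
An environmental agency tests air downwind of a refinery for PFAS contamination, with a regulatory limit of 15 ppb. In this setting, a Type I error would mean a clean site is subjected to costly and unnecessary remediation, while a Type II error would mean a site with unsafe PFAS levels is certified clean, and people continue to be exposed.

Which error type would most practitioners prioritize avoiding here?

The Type II consequence (a site with unsafe PFAS levels is certified clean, and people continue to be exposed) is more severe than the Type I consequence (a clean site is subjected to costly and unnecessary remediation).

Type II error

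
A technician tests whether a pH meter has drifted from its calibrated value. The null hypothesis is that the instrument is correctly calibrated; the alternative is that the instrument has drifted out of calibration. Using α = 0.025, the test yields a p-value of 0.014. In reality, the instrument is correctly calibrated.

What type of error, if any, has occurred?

Type I error

Since p = 0.014 < α = 0.025, H₀ is rejected.
H₀ is true (actually the instrument is correctly calibrated).
Rejecting a true H₀ is a Type I error.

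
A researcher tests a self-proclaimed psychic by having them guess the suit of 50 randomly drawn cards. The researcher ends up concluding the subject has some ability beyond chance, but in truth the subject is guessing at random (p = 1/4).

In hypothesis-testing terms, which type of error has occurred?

The null hypothesis here is that the subject is guessing at random (p = 1/4).
'Concluding the subject has some ability beyond chance' corresponds to rejecting H₀.
H₀ was rejected but H₀ is true — a Type I error (false positive).

Type I error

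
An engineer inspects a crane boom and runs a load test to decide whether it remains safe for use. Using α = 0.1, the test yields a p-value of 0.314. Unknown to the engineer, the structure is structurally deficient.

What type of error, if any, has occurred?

Type II error

The conventional null hypothesis is that the structure meets the required load capacity (safe).
Since p = 0.314 ≥ α = 0.1, H₀ is not rejected.
H₀ is false (actually the structure is structurally deficient).
Failing to reject a false H₀ is a Type II error.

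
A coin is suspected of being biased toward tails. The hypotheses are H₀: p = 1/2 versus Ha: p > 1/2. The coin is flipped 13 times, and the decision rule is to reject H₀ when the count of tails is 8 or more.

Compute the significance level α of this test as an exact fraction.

595/2048

Under H₀, K ~ Binomial(13, 1/2), and α = P(K ≥ 8).
That's C(13,8) + C(13,9) + C(13,10) + C(13,11) + C(13,12) + C(13,13) over 2^13, i.e. (1287 + 715 + 286 + 78 + 13 + 1)/8192 = 2380/8192 = 595/2048.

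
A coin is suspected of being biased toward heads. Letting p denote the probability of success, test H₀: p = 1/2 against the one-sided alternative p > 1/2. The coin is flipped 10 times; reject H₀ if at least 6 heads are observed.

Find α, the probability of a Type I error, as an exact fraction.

193/512

α = P(reject H₀ | H₀ true) = P(X ≥ 6 | p = 1/2), with X ~ Binomial(10, 1/2).
Summing the upper tail: (210 + 120 + 45 + 10 + 1) / 2^10 = 386/1024 = 193/512.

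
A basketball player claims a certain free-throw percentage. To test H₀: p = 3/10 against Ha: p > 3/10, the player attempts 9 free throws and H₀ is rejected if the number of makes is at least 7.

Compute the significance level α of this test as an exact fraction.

The Type I error probability is α = P(X ≥ 7) computed under H₀, where X ~ Binomial(9, 3/10).
Adding the binomial terms for j = 7 through 9 with p = 3/10 yields 2145447/500000000.

2145447/500000000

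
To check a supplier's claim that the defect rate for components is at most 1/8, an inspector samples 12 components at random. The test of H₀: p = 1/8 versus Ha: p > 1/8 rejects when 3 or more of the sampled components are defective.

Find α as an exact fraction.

α = P(reject H₀ | H₀ true) = P(Y ≥ 3 | p = 1/8), Y ~ Binomial(12, 1/8).
Computing the lower-tail complement: 1 − 56212574551/68719476736 = 12506902185/68719476736.

12506902185/68719476736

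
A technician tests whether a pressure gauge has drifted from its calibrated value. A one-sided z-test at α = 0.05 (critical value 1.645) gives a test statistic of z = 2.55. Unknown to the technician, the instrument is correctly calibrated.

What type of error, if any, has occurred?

The conventional null hypothesis is that the instrument is correctly calibrated.
Since z = 2.55 > z* = 1.645, H₀ is rejected.
H₀ is true (actually the instrument is correctly calibrated).
Rejecting a true H₀ is a Type I error.

Type I error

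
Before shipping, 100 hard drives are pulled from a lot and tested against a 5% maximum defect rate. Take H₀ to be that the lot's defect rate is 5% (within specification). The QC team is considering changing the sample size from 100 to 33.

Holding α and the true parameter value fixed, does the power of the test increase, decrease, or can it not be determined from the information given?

It decreases.

A smaller sample increases the standard error, so the sampling distributions under H₀ and Ha overlap more.
Since power = 1 − β and β increases, power decreases.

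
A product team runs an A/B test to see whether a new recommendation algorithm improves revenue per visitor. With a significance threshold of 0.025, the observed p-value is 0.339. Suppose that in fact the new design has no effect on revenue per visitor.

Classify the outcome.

Neither — the decision is correct.

The conventional null hypothesis is that the new design has no effect on revenue per visitor.
Since p = 0.339 ≥ α = 0.025, H₀ is not rejected.
H₀ is true (actually the new design has no effect on revenue per visitor).
The decision matches the true state — no error.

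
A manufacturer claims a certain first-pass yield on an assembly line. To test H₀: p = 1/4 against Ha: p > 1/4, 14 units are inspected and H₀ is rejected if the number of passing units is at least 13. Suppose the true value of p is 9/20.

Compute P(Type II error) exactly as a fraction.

A Type II error is failing to reject when Ha holds: with p = 9/20, β = P(S ≤ 12).
Equivalently, β = 1 − P(S ≥ 13) = 1637985675869982373/1638400000000000000.

1637985675869982373/1638400000000000000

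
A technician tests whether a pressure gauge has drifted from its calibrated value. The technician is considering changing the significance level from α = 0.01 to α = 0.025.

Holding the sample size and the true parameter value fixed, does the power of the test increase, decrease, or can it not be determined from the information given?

With a larger α the critical value moves toward the center, so more of the Ha sampling distribution lies in the rejection region.
Since power = 1 − β and β decreases, power increases.

It increases.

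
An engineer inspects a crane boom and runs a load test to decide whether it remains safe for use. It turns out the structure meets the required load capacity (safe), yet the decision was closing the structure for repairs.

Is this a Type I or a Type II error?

The null hypothesis here is that the structure meets the required load capacity (safe).
'Closing the structure for repairs' corresponds to rejecting H₀.
H₀ was rejected but H₀ is true — a Type I error (false positive).

Type I error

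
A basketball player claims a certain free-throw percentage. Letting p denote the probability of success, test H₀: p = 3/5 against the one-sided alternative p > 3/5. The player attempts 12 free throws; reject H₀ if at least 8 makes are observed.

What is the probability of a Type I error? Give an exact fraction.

21395421/48828125

Under H₀, X ~ Binomial(12, 3/5), and α = P(X ≥ 8).
P(X ≥ 8) = Σ_{j=8}^{12} C(12,j)·(3/5)^j·(2/5)^{12-j} = 21395421/48828125.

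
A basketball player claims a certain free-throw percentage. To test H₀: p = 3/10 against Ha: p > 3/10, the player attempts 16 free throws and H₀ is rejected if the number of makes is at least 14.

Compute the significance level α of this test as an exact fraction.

α = P(reject H₀ | H₀ true) = P(X ≥ 14 | p = 3/10), with X ~ Binomial(16, 3/10).
Summing C(16,j)(3/10)^j(7/10)^{16−j} for j = 14,…,16 gives 1190959281/400000000000000.

1190959281/400000000000000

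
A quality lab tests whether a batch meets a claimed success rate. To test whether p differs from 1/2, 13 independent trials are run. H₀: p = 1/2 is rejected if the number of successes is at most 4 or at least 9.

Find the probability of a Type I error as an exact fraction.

1093/4096

Under H₀, Y ~ Binomial(13, 1/2); α is the probability of landing in either tail, P(Y ≤ 4) + P(Y ≥ 9).
The two tails are symmetric, so α = 2·(1 + 13 + 78 + 286 + 715)/2^13 = 2186/8192 = 1093/4096.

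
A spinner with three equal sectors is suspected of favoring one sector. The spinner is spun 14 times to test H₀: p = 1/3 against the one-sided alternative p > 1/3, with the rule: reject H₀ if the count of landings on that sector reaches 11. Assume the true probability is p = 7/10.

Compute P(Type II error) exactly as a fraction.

Under the alternative p = 7/10, K ~ Binomial(14, 7/10); β is the probability the test does not reject, P(K < 11).
Adding the binomial probabilities P(K=0)+…+P(K=10) at p = 7/10 gives 32241628521117/50000000000000.

32241628521117/50000000000000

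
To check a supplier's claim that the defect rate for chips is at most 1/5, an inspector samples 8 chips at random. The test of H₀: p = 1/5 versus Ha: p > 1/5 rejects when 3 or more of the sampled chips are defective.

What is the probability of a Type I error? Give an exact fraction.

α = P(reject H₀ | H₀ true) = P(K ≥ 3 | p = 1/5), K ~ Binomial(8, 1/5).
Via the complement, α = 1 − Σ_{j=0}^{2} C(8,j)(1/5)^j(4/5)^{8-j} = 79329/390625.

79329/390625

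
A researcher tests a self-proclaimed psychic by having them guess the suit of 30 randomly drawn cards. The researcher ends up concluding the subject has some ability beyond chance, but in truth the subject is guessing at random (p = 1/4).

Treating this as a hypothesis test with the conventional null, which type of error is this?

The null hypothesis here is that the subject is guessing at random (p = 1/4).
'Concluding the subject has some ability beyond chance' corresponds to rejecting H₀.
H₀ was rejected but H₀ is true — a Type I error (false positive).

Type I error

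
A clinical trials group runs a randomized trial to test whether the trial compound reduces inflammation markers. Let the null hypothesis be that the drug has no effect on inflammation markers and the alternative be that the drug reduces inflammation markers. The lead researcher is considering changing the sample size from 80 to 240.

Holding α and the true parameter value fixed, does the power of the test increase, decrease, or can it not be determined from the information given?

More data shrinks sampling variability; the test statistic under Ha concentrates further from the null value, making rejection more likely.
Since power = 1 − β and β decreases, power increases.

It increases.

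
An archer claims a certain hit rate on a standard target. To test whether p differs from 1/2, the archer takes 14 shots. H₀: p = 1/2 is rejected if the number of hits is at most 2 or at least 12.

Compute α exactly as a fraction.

53/4096

α = P(Y ≤ 2 or Y ≥ 12 | p = 1/2), Y ~ Binomial(14, 1/2).
By symmetry, α = 2·P(Y ≤ 2) = 2·(1 + 14 + 91)/16384 = 212/16384 = 53/4096.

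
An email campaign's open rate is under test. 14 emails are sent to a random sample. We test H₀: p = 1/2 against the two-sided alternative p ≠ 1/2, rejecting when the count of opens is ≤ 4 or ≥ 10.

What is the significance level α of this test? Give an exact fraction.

The significance level is the null-hypothesis probability of the rejection region {≤4} ∪ {≥10}.
Each tail has probability (1 + 14 + 91 + 364 + 1001)/16384; doubling gives α = 2942/16384 = 1471/8192.

1471/8192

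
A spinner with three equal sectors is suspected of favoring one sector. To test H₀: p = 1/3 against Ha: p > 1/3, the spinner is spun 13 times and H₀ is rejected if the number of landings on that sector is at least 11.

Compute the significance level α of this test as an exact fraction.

113/531441

α = P(reject H₀ | H₀ true) = P(Y ≥ 11 | p = 1/3), with Y ~ Binomial(13, 1/3).
Adding the binomial terms for j = 11 through 13 with p = 1/3 yields 113/531441.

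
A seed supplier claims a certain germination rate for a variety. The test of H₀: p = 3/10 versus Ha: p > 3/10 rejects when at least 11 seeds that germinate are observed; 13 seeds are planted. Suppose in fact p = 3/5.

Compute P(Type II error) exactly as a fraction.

1150021472/1220703125

A Type II error is failing to reject when Ha holds: with p = 3/5, β = P(Y ≤ 10).
Summing C(13,j)·(3/5)^j·(2/5)^{13-j} for j = 0..10 gives 1150021472/1220703125.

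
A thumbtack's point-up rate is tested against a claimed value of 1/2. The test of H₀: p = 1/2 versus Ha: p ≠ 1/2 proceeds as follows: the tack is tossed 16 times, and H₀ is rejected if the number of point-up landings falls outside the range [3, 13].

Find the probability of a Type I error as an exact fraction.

The significance level is the null-hypothesis probability of the rejection region {≤2} ∪ {≥14}.
The two tails are symmetric, so α = 2·(1 + 16 + 120)/2^16 = 274/65536 = 137/32768.

137/32768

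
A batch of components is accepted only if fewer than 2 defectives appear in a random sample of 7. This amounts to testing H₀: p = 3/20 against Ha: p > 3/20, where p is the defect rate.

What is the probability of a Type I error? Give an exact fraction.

α = P(reject H₀ | H₀ true) = P(K ≥ 2 | p = 3/20), K ~ Binomial(7, 3/20).
Computing the lower-tail complement: 1 − 458613811/640000000 = 181386189/640000000.

181386189/640000000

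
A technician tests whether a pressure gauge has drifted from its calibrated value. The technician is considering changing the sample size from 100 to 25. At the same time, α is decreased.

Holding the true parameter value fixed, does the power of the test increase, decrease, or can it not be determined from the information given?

A smaller sample increases the standard error, so the sampling distributions under H₀ and Ha overlap more. A smaller α moves the rejection region further into the tail. With the alternative true, more outcomes now fall outside the rejection region, so failing to reject becomes more likely. Both changes push β in the same direction.
Since power = 1 − β and β increases, power decreases.

It decreases.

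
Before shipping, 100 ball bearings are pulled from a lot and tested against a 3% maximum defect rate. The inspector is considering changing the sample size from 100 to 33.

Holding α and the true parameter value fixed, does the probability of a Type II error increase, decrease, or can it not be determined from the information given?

Reducing n widens both sampling distributions, so the test has less ability to distinguish Ha from H₀.

It increases.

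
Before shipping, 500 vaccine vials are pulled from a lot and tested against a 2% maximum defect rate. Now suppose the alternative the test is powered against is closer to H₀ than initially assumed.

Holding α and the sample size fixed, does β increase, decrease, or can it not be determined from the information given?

When the true parameter is near the null value, the test has a harder time distinguishing Ha from H₀.

It increases.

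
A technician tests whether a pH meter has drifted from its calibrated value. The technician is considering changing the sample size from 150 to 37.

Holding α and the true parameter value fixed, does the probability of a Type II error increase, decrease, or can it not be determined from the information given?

With less data the test statistic is noisier; under Ha, more outcomes land inside the acceptance region.

It increases.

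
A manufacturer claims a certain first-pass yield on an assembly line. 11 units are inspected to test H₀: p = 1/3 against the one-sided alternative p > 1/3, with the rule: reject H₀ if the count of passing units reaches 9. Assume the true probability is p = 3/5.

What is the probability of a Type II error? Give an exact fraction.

8604328/9765625

β = P(fail to reject H₀ | Ha true) = P(S ≤ 8 | p = 3/5), S ~ Binomial(11, 3/5).
Adding the binomial probabilities P(S=0)+…+P(S=8) at p = 3/5 gives 8604328/9765625.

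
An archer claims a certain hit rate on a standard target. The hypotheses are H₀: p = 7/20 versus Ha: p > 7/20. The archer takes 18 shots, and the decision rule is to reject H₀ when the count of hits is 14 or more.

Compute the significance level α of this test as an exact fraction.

The Type I error probability is α = P(X ≥ 14) computed under H₀, where X ~ Binomial(18, 7/20).
Adding the binomial terms for j = 14 through 18 with p = 7/20 yields 3435049976681085371/13107200000000000000000.

3435049976681085371/13107200000000000000000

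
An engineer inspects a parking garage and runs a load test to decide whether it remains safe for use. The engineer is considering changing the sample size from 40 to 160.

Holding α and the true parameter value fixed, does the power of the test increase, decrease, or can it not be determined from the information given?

It increases.

Increasing n separates the H₀ and Ha sampling distributions, so under Ha fewer outcomes land in the acceptance region.
Since power = 1 − β and β decreases, power increases.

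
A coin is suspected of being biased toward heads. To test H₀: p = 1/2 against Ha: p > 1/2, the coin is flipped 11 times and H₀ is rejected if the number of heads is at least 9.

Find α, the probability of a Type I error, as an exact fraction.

67/2048

The Type I error probability is α = P(X ≥ 9) computed under H₀, where X ~ Binomial(11, 1/2).
Summing the upper tail: (55 + 11 + 1) / 2^11 = 67/2048.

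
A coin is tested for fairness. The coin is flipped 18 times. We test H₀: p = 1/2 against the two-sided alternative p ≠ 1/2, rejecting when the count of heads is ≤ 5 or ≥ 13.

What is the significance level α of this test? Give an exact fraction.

1577/16384

Under H₀, K ~ Binomial(18, 1/2); α is the probability of landing in either tail, P(K ≤ 5) + P(K ≥ 13).
Each tail has probability (1 + 18 + 153 + 816 + 3060 + 8568)/262144; doubling gives α = 25232/262144 = 1577/16384.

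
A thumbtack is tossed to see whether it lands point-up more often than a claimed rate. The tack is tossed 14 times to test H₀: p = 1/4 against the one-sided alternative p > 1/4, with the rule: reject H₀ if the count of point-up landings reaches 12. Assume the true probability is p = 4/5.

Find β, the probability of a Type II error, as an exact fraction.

3368829417/6103515625

Under the alternative p = 4/5, X ~ Binomial(14, 4/5); β is the probability the test does not reject, P(X < 12).
Summing C(14,j)·(4/5)^j·(1/5)^{14-j} for j = 0..11 gives 3368829417/6103515625.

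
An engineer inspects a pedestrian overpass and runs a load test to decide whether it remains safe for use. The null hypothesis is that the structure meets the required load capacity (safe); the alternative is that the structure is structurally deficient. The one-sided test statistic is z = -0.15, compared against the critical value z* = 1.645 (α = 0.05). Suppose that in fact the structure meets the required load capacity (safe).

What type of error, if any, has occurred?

No error — this is a correct decision.

Since z = -0.15 ≤ z* = 1.645, H₀ is not rejected.
H₀ is true (actually the structure meets the required load capacity (safe)).
The decision matches the true state — no error.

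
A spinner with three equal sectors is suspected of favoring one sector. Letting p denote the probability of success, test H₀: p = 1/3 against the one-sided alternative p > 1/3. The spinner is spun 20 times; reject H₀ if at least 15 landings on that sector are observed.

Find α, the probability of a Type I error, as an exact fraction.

64841/387420489

The Type I error probability is α = P(Y ≥ 15) computed under H₀, where Y ~ Binomial(20, 1/3).
Summing C(20,j)(1/3)^j(2/3)^{20−j} for j = 15,…,20 gives 64841/387420489.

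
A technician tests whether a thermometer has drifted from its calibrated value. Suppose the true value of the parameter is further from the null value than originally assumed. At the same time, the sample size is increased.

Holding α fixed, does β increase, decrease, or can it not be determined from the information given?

It decreases.

The further the true parameter sits from the null value, the more of the Ha sampling distribution falls in the rejection region. More data shrinks sampling variability; the test statistic under Ha concentrates further from the null value, making rejection more likely. Both changes push β in the same direction.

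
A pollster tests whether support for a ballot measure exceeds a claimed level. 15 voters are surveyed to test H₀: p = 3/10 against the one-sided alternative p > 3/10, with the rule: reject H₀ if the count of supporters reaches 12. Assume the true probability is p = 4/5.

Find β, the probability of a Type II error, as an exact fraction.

β = P(fail to reject H₀ | Ha true) = P(Y ≤ 11 | p = 4/5), Y ~ Binomial(15, 4/5).
Summing C(15,j)·(4/5)^j·(1/5)^{15-j} for j = 0..11 gives 10737240461/30517578125.

10737240461/30517578125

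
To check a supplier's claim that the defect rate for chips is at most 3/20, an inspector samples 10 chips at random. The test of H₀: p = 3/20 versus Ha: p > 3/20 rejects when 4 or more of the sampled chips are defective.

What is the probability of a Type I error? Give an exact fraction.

The significance level is the probability, assuming p = 3/20, of seeing 4 or more defectives in 10 draws.
Via the complement, α = 1 − Σ_{j=0}^{3} C(10,j)(3/20)^j(17/20)^{10-j} = 127922685129/2560000000000.

127922685129/2560000000000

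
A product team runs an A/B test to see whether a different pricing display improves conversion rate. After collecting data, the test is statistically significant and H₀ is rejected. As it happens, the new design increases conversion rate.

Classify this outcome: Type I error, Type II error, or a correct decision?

The conventional null hypothesis here is that the new design has no effect on conversion rate.
The test rejected a false H₀ — the decision matches the true state.

No error — this is a correct decision.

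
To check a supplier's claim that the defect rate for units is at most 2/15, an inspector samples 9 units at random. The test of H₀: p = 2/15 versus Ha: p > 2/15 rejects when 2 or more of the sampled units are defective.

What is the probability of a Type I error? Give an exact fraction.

13155707024/38443359375

Under H₀, X ~ Binomial(9, 2/15); the Type I error rate is P(X ≥ 2).
α = 1 − P(X ≤ 1) = 1 − 25287652351/38443359375 = 13155707024/38443359375.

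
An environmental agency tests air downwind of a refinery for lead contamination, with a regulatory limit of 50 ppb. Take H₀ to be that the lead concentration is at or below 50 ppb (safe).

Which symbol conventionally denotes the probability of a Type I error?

α

P(Type I error) = P(reject H₀ | H₀ true) = α, the significance level.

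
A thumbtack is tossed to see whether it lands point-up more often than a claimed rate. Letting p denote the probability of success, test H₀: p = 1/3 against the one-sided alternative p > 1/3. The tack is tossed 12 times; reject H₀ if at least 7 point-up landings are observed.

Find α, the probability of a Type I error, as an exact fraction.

The Type I error probability is α = P(K ≥ 7) computed under H₀, where K ~ Binomial(12, 1/3).
Adding the binomial terms for j = 7 through 12 with p = 1/3 yields 11771/177147.

11771/177147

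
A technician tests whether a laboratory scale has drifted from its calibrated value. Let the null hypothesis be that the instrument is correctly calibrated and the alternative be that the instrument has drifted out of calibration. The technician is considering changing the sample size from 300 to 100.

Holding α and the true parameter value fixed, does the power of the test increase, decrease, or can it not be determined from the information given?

It decreases.

With less data the test statistic is noisier; under Ha, more outcomes land inside the acceptance region.
Since power = 1 − β and β increases, power decreases.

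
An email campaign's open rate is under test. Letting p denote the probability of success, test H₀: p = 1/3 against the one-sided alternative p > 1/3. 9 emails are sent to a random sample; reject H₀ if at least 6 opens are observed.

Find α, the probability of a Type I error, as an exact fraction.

α = P(reject H₀ | H₀ true) = P(S ≥ 6 | p = 1/3), with S ~ Binomial(9, 1/3).
Summing C(9,j)(1/3)^j(2/3)^{9−j} for j = 6,…,9 gives 835/19683.

835/19683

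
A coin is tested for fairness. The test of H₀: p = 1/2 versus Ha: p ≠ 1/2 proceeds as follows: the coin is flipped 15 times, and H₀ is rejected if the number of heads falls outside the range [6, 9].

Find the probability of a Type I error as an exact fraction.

The significance level is the null-hypothesis probability of the rejection region {≤5} ∪ {≥10}.
By symmetry, α = 2·P(X ≤ 5) = 2·(1 + 15 + 105 + 455 + 1365 + 3003)/32768 = 9888/32768 = 309/1024.

309/1024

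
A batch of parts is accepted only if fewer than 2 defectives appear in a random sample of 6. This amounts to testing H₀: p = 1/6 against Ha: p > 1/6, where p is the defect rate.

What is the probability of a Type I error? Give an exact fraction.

Under H₀, K ~ Binomial(6, 1/6); the Type I error rate is P(K ≥ 2).
Computing the lower-tail complement: 1 − 34375/46656 = 12281/46656.

12281/46656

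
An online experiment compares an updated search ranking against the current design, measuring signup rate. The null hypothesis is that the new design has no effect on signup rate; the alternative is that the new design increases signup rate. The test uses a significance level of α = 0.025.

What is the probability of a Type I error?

The significance level α is, by definition, the probability of a Type I error — P(reject H₀ | H₀ true).

0.025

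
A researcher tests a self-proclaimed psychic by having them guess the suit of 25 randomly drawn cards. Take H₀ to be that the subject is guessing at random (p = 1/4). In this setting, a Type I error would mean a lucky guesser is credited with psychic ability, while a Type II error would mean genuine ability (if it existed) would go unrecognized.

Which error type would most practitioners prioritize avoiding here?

Type I error

The Type I consequence (a lucky guesser is credited with psychic ability) is more severe than the Type II consequence (genuine ability (if it existed) would go unrecognized).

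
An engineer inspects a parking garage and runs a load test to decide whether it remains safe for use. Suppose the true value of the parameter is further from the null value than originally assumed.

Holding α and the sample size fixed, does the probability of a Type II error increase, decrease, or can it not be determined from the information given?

The further the true parameter sits from the null value, the more of the Ha sampling distribution falls in the rejection region.

It decreases.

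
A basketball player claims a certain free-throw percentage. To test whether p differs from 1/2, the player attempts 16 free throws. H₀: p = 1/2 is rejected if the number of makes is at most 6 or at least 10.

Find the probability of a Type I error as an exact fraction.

14893/32768

The significance level is the null-hypothesis probability of the rejection region {≤6} ∪ {≥10}.
The two tails are symmetric, so α = 2·(1 + 16 + 120 + 560 + 1820 + 4368 + 8008)/2^16 = 29786/65536 = 14893/32768.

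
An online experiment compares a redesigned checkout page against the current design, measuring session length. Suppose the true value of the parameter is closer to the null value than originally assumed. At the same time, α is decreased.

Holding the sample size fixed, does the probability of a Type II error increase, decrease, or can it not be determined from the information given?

It increases.

A smaller true effect puts the Ha sampling distribution closer to H₀, so more of it falls in the non-rejection region. Tightening α shrinks the rejection region. When Ha holds, fewer sample outcomes clear the stricter threshold, so more fall in the acceptance region. Both changes push β in the same direction.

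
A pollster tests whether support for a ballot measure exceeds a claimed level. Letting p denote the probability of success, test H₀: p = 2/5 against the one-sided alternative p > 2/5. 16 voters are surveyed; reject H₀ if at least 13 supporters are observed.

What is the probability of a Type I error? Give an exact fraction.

28639232/30517578125

Under H₀, K ~ Binomial(16, 2/5), and α = P(K ≥ 13).
P(K ≥ 13) = Σ_{j=13}^{16} C(16,j)·(2/5)^j·(3/5)^{16-j} = 28639232/30517578125.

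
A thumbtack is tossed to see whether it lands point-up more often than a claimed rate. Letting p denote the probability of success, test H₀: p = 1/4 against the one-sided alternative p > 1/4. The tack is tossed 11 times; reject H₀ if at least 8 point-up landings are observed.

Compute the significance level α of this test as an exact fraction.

The Type I error probability is α = P(K ≥ 8) computed under H₀, where K ~ Binomial(11, 1/4).
Summing C(11,j)(1/4)^j(3/4)^{11−j} for j = 8,…,11 gives 623/524288.

623/524288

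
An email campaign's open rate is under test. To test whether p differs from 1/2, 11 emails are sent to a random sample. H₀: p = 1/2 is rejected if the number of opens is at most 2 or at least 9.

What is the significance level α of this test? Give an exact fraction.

The significance level is the null-hypothesis probability of the rejection region {≤2} ∪ {≥9}.
By symmetry, α = 2·P(Y ≤ 2) = 2·(1 + 11 + 55)/2048 = 134/2048 = 67/1024.

67/1024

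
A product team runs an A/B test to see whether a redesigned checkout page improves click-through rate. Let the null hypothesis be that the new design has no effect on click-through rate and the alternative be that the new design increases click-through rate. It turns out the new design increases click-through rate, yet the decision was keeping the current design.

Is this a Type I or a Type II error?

'Keeping the current design' corresponds to failing to reject H₀.
H₀ was not rejected but H₀ is false — a Type II error (false negative).

Type II error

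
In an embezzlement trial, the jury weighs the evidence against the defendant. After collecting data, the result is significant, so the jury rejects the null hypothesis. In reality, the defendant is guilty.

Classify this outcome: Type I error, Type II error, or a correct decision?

No error (correct decision).

The conventional null hypothesis here is that the defendant is innocent.
The test rejected a false H₀ — the decision matches the true state.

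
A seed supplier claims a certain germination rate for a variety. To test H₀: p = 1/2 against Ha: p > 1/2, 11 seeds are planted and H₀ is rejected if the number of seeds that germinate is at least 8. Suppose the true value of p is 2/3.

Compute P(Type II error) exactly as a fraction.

31145/59049

A Type II error is failing to reject when Ha holds: with p = 2/3, β = P(X ≤ 7).
Summing C(11,j)·(2/3)^j·(1/3)^{11-j} for j = 0..7 gives 31145/59049.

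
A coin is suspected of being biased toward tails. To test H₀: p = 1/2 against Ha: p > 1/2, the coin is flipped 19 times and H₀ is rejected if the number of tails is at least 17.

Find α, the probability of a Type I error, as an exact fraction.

191/524288

The Type I error probability is α = P(X ≥ 17) computed under H₀, where X ~ Binomial(19, 1/2).
Summing the upper tail: (171 + 19 + 1) / 2^19 = 191/524288.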